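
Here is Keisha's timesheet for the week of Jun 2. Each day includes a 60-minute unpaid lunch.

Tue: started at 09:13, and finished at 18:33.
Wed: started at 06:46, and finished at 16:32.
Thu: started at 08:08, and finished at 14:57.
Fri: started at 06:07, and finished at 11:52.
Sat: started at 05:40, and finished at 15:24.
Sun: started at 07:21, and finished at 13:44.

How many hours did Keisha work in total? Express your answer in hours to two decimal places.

41.78 hours

Tue: 09:13–18:33 = 9 h 20 min; less 60 min break → 8 h 20 min
Wed: 06:46–16:32 = 9 h 46 min; less 60 min break → 8 h 46 min
Thu: 08:08–14:57 = 6 h 49 min; less 60 min break → 5 h 49 min
Fri: 06:07–11:52 = 5 h 45 min; less 60 min break → 4 h 45 min
Sat: 05:40–15:24 = 9 h 44 min; less 60 min break → 8 h 44 min
Sun: 07:21–13:44 = 6 h 23 min; less 60 min break → 5 h 23 min
Total: 8 h 20 min + 8 h 46 min + 5 h 49 min + 4 h 45 min + 8 h 44 min + 5 h 23 min = 41 h 47 min.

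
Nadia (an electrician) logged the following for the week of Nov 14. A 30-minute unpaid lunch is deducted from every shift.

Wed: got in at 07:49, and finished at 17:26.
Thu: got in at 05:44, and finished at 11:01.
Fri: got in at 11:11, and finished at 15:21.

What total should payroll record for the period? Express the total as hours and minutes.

17 h 34 min

Wed: 07:49–17:26 = 9 h 37 min; less 30 min break → 9 h 7 min
Thu: 05:44–11:01 = 5 h 17 min; less 30 min break → 4 h 47 min
Fri: 11:11–15:21 = 4 h 10 min; less 30 min break → 3 h 40 min
Total: 9 h 7 min + 4 h 47 min + 3 h 40 min = 17 h 34 min.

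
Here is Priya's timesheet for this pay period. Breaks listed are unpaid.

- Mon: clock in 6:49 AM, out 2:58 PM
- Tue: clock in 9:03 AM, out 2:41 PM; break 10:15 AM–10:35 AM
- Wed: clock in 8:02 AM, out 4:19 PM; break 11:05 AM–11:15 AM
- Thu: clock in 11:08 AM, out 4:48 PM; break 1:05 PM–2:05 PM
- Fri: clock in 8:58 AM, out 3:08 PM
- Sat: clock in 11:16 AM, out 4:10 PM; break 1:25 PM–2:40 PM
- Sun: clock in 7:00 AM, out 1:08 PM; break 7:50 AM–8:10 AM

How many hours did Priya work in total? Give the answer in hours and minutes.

Mon: 6:49 AM–2:58 PM = 8 h 9 min
Tue: 9:03 AM–2:41 PM = 5 h 38 min; less 20 min break → 5 h 18 min
Wed: 8:02 AM–4:19 PM = 8 h 17 min; less 10 min break → 8 h 7 min
Thu: 11:08 AM–4:48 PM = 5 h 40 min; less 60 min break → 4 h 40 min
Fri: 8:58 AM–3:08 PM = 6 h 10 min
Sat: 11:16 AM–4:10 PM = 4 h 54 min; less 75 min break → 3 h 39 min
Sun: 7:00 AM–1:08 PM = 6 h 8 min; less 20 min break → 5 h 48 min
Total: 8 h 9 min + 5 h 18 min + 8 h 7 min + 4 h 40 min + 6 h 10 min + 3 h 39 min + 5 h 48 min = 41 h 51 min.

41 h 51 min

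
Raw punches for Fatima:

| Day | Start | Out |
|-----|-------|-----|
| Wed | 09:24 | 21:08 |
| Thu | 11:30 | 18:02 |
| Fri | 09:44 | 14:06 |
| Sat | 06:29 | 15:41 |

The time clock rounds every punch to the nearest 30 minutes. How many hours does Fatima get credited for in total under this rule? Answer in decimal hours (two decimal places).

Wed: in 09:24→09:30, out 21:08→21:00; 11 h 30 min
Thu: in 11:30→11:30, out 18:02→18:00; 6 h 30 min
Fri: in 09:44→09:30, out 14:06→14:00; 4 h 30 min
Sat: in 06:29→06:30, out 15:41→15:30; 9 h 0 min
Total credited: 31 h 30 min.

31.50 hours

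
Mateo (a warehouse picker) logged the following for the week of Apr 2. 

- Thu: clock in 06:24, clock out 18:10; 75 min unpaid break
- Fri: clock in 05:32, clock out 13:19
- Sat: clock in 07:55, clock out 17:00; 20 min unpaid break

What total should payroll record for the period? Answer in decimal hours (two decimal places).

27.05 hours

Thu: 06:24–18:10 = 11 h 46 min; less 75 min break → 10 h 31 min
Fri: 05:32–13:19 = 7 h 47 min
Sat: 07:55–17:00 = 9 h 5 min; less 20 min break → 8 h 45 min
Total: 10 h 31 min + 7 h 47 min + 8 h 45 min = 27 h 3 min.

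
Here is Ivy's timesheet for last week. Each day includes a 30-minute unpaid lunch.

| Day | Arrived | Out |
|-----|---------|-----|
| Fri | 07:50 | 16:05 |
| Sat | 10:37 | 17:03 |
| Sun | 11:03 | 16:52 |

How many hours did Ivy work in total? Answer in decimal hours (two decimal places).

19.00 hours

Fri: 07:50–16:05 = 8 h 15 min; less 30 min break → 7 h 45 min
Sat: 10:37–17:03 = 6 h 26 min; less 30 min break → 5 h 56 min
Sun: 11:03–16:52 = 5 h 49 min; less 30 min break → 5 h 19 min
Total: 7 h 45 min + 5 h 56 min + 5 h 19 min = 19 h 0 min.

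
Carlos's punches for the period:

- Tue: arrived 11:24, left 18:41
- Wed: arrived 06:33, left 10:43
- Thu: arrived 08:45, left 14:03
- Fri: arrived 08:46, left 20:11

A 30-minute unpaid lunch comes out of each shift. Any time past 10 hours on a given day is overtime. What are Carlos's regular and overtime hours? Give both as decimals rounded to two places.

Tue: 11:24–18:41 = 7 h 17 min; less 30 min break → 6 h 47 min
Wed: 06:33–10:43 = 4 h 10 min; less 30 min break → 3 h 40 min
Thu: 08:45–14:03 = 5 h 18 min; less 30 min break → 4 h 48 min
Fri: 08:46–20:11 = 11 h 25 min; less 30 min break → 10 h 55 min
Tue reg 6 h 47 min / OT 0 h 0 min; Wed reg 3 h 40 min / OT 0 h 0 min; Thu reg 4 h 48 min / OT 0 h 0 min; Fri reg 10 h 0 min / OT 0 h 55 min.
Totals: regular 25 h 15 min, overtime 0 h 55 min.

Regular 25.25 hours, overtime 0.92 hours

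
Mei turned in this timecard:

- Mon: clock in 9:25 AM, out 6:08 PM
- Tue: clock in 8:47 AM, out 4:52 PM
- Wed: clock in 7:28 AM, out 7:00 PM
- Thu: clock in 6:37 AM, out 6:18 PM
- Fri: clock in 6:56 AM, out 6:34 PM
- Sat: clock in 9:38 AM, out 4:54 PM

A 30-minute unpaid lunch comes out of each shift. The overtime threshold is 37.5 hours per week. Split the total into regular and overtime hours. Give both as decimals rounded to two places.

Mon: 9:25 AM–6:08 PM = 8 h 43 min; less 30 min break → 8 h 13 min
Tue: 8:47 AM–4:52 PM = 8 h 5 min; less 30 min break → 7 h 35 min
Wed: 7:28 AM–7:00 PM = 11 h 32 min; less 30 min break → 11 h 2 min
Thu: 6:37 AM–6:18 PM = 11 h 41 min; less 30 min break → 11 h 11 min
Fri: 6:56 AM–6:34 PM = 11 h 38 min; less 30 min break → 11 h 8 min
Sat: 9:38 AM–4:54 PM = 7 h 16 min; less 30 min break → 6 h 46 min
Total worked: 55 h 55 min = 55.92 h.
Threshold 37.5 h → overtime 18 h 25 min, regular 37 h 30 min.

Regular 37.50 hours, overtime 18.42 hours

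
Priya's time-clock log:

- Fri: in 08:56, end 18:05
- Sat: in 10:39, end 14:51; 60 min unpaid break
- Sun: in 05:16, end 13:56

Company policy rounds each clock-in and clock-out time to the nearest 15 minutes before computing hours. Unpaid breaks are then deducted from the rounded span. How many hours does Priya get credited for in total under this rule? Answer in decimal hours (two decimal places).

20.75 hours

Fri: in 08:56→09:00, out 18:05→18:00; 9 h 0 min
Sat: in 10:39→10:45, out 14:51→14:45; 4 h 0 min − 60 min = 3 h 0 min
Sun: in 05:16→05:15, out 13:56→14:00; 8 h 45 min
Total credited: 20 h 45 min.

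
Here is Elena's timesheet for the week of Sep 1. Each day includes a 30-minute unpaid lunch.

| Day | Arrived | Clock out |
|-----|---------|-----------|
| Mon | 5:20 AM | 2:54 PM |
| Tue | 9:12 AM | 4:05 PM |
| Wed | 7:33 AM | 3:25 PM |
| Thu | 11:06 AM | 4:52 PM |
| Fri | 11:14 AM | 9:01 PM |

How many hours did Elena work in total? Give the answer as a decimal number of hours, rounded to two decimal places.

Mon: 5:20 AM–2:54 PM = 9 h 34 min; less 30 min break → 9 h 4 min
Tue: 9:12 AM–4:05 PM = 6 h 53 min; less 30 min break → 6 h 23 min
Wed: 7:33 AM–3:25 PM = 7 h 52 min; less 30 min break → 7 h 22 min
Thu: 11:06 AM–4:52 PM = 5 h 46 min; less 30 min break → 5 h 16 min
Fri: 11:14 AM–9:01 PM = 9 h 47 min; less 30 min break → 9 h 17 min
Total: 9 h 4 min + 6 h 23 min + 7 h 22 min + 5 h 16 min + 9 h 17 min = 37 h 22 min.

37.37 hours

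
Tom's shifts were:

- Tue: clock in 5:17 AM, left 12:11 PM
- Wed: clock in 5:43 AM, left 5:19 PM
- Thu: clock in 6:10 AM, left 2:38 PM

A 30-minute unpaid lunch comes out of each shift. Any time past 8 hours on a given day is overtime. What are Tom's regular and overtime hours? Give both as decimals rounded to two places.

Regular 22.37 hours, overtime 3.10 hours

Tue: 5:17 AM–12:11 PM = 6 h 54 min; less 30 min break → 6 h 24 min
Wed: 5:43 AM–5:19 PM = 11 h 36 min; less 30 min break → 11 h 6 min
Thu: 6:10 AM–2:38 PM = 8 h 28 min; less 30 min break → 7 h 58 min
Tue reg 6 h 24 min / OT 0 h 0 min; Wed reg 8 h 0 min / OT 3 h 6 min; Thu reg 7 h 58 min / OT 0 h 0 min.
Totals: regular 22 h 22 min, overtime 3 h 6 min.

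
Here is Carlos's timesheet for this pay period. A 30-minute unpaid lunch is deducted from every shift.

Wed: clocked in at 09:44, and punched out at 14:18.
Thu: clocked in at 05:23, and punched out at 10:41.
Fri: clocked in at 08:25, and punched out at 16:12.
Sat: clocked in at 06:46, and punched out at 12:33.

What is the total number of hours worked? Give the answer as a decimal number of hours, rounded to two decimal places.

Wed: 09:44–14:18 = 4 h 34 min; less 30 min break → 4 h 4 min
Thu: 05:23–10:41 = 5 h 18 min; less 30 min break → 4 h 48 min
Fri: 08:25–16:12 = 7 h 47 min; less 30 min break → 7 h 17 min
Sat: 06:46–12:33 = 5 h 47 min; less 30 min break → 5 h 17 min
Total: 4 h 4 min + 4 h 48 min + 7 h 17 min + 5 h 17 min = 21 h 26 min.

21.43 hours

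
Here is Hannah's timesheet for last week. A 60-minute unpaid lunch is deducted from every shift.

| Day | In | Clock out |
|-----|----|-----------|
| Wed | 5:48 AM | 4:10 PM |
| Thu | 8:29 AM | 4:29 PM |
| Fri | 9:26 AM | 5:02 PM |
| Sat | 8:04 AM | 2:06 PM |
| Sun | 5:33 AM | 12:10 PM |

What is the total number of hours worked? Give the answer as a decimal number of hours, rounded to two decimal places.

Wed: 5:48 AM–4:10 PM = 10 h 22 min; less 60 min break → 9 h 22 min
Thu: 8:29 AM–4:29 PM = 8 h 0 min; less 60 min break → 7 h 0 min
Fri: 9:26 AM–5:02 PM = 7 h 36 min; less 60 min break → 6 h 36 min
Sat: 8:04 AM–2:06 PM = 6 h 2 min; less 60 min break → 5 h 2 min
Sun: 5:33 AM–12:10 PM = 6 h 37 min; less 60 min break → 5 h 37 min
Total: 9 h 22 min + 7 h 0 min + 6 h 36 min + 5 h 2 min + 5 h 37 min = 33 h 37 min.

33.62 hours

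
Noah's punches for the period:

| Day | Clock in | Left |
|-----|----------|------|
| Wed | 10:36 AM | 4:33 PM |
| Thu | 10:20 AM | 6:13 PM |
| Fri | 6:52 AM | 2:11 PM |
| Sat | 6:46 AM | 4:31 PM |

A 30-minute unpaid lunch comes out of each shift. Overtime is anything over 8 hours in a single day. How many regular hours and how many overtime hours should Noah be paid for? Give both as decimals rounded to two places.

Regular 27.65 hours, overtime 1.25 hours

Wed: 10:36 AM–4:33 PM = 5 h 57 min; less 30 min break → 5 h 27 min
Thu: 10:20 AM–6:13 PM = 7 h 53 min; less 30 min break → 7 h 23 min
Fri: 6:52 AM–2:11 PM = 7 h 19 min; less 30 min break → 6 h 49 min
Sat: 6:46 AM–4:31 PM = 9 h 45 min; less 30 min break → 9 h 15 min
Wed reg 5 h 27 min / OT 0 h 0 min; Thu reg 7 h 23 min / OT 0 h 0 min; Fri reg 6 h 49 min / OT 0 h 0 min; Sat reg 8 h 0 min / OT 1 h 15 min.
Totals: regular 27 h 39 min, overtime 1 h 15 min.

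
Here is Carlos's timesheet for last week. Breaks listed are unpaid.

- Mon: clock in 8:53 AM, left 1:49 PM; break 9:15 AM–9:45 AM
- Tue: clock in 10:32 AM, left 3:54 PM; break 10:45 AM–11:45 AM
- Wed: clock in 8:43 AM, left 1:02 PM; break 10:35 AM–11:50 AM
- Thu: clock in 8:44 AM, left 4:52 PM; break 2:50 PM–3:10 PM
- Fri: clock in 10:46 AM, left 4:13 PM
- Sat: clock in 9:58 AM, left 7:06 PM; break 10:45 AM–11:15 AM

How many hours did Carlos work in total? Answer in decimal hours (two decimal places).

33.75 hours

Mon: 8:53 AM–1:49 PM = 4 h 56 min; less 30 min break → 4 h 26 min
Tue: 10:32 AM–3:54 PM = 5 h 22 min; less 60 min break → 4 h 22 min
Wed: 8:43 AM–1:02 PM = 4 h 19 min; less 75 min break → 3 h 4 min
Thu: 8:44 AM–4:52 PM = 8 h 8 min; less 20 min break → 7 h 48 min
Fri: 10:46 AM–4:13 PM = 5 h 27 min
Sat: 9:58 AM–7:06 PM = 9 h 8 min; less 30 min break → 8 h 38 min
Total: 4 h 26 min + 4 h 22 min + 3 h 4 min + 7 h 48 min + 5 h 27 min + 8 h 38 min = 33 h 45 min.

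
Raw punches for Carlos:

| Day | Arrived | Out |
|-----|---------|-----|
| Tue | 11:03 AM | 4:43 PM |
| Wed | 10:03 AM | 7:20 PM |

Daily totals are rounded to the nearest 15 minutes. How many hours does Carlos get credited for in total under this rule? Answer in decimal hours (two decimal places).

Tue: 11:03 AM–4:43 PM = 5 h 40 min → rounds to 5 h 45 min
Wed: 10:03 AM–7:20 PM = 9 h 17 min → rounds to 9 h 15 min
Total credited: 15 h 0 min.

15.00 hours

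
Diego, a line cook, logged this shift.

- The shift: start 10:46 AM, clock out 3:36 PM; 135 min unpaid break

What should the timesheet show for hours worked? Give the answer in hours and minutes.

2 h 35 min

The shift: 10:46 AM–3:36 PM = 4 h 50 min; less 135 min break → 2 h 35 min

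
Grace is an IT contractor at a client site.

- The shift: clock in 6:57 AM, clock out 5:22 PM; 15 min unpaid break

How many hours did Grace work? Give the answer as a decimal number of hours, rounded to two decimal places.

The shift: 6:57 AM–5:22 PM = 10 h 25 min; less 15 min break → 10 h 10 min

10.17 hours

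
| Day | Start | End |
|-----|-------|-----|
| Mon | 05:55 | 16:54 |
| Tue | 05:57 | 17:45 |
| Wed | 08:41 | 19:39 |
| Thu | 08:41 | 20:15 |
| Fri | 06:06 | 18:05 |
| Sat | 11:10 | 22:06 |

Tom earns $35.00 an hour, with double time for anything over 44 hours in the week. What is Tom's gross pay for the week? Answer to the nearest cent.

Mon: 05:55–16:54 = 10 h 59 min
Tue: 05:57–17:45 = 11 h 48 min
Wed: 08:41–19:39 = 10 h 58 min
Thu: 08:41–20:15 = 11 h 34 min
Fri: 06:06–18:05 = 11 h 59 min
Sat: 11:10–22:06 = 10 h 56 min
Total worked: 68 h 14 min = 4094 min.
Regular 44 h 0 min = 2640 min at $35.00/h; overtime 24 h 14 min = 1454 min at $70.00/h.
Pay = (2640 × $35.00 + 1454 × $70.00) ÷ 60 = $3236.33.

$3236.33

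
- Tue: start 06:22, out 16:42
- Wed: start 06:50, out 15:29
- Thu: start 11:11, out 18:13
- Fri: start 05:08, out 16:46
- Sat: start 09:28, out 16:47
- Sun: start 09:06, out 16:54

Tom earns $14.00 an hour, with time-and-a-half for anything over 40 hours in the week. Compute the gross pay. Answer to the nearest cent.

Tue: 06:22–16:42 = 10 h 20 min
Wed: 06:50–15:29 = 8 h 39 min
Thu: 11:11–18:13 = 7 h 2 min
Fri: 05:08–16:46 = 11 h 38 min
Sat: 09:28–16:47 = 7 h 19 min
Sun: 09:06–16:54 = 7 h 48 min
Total worked: 52 h 46 min = 3166 min.
Regular 40 h 0 min = 2400 min at $14.00/h; overtime 12 h 46 min = 766 min at $21.00/h.
Pay = (2400 × $14.00 + 766 × $21.00) ÷ 60 = $828.10.

$828.10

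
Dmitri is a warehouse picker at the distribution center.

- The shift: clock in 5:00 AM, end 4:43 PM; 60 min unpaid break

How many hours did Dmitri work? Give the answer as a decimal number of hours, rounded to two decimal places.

The shift: 5:00 AM–4:43 PM = 11 h 43 min; less 60 min break → 10 h 43 min

10.72 hours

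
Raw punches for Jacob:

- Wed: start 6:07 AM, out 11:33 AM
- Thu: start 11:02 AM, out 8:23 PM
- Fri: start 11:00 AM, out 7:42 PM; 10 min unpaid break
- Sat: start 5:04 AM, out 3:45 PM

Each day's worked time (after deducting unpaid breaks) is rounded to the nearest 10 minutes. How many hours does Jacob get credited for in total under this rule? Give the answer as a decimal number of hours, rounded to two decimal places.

34.00 hours

Wed: 6:07 AM–11:33 AM = 5 h 26 min → rounds to 5 h 30 min
Thu: 11:02 AM–8:23 PM = 9 h 21 min → rounds to 9 h 20 min
Fri: 11:00 AM–7:42 PM = 8 h 42 min − 10 min = 8 h 32 min → rounds to 8 h 30 min
Sat: 5:04 AM–3:45 PM = 10 h 41 min → rounds to 10 h 40 min
Total credited: 34 h 0 min.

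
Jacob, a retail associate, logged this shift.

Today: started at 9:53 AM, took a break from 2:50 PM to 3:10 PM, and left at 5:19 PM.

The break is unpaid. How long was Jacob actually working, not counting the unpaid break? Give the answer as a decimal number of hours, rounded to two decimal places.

Today: 9:53 AM–5:19 PM = 7 h 26 min; less 20 min break → 7 h 6 min

7.10 hours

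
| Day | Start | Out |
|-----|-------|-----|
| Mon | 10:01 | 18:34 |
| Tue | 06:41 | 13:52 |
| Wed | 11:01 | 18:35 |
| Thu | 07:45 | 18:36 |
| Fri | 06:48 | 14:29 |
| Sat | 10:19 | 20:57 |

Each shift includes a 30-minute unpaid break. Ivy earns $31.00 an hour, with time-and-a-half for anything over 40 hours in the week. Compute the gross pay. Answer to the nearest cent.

$1680.20

Mon: 10:01–18:34 = 8 h 33 min; less 30 min break → 8 h 3 min
Tue: 06:41–13:52 = 7 h 11 min; less 30 min break → 6 h 41 min
Wed: 11:01–18:35 = 7 h 34 min; less 30 min break → 7 h 4 min
Thu: 07:45–18:36 = 10 h 51 min; less 30 min break → 10 h 21 min
Fri: 06:48–14:29 = 7 h 41 min; less 30 min break → 7 h 11 min
Sat: 10:19–20:57 = 10 h 38 min; less 30 min break → 10 h 8 min
Total worked: 49 h 28 min = 2968 min.
Regular 40 h 0 min = 2400 min at $31.00/h; overtime 9 h 28 min = 568 min at $46.50/h.
Pay = (2400 × $31.00 + 568 × $46.50) ÷ 60 = $1680.20.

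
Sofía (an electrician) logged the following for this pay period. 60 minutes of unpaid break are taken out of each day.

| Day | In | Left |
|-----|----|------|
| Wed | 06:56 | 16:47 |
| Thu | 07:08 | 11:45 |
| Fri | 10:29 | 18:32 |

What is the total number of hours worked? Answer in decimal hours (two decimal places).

19.52 hours

Wed: 06:56–16:47 = 9 h 51 min; less 60 min break → 8 h 51 min
Thu: 07:08–11:45 = 4 h 37 min; less 60 min break → 3 h 37 min
Fri: 10:29–18:32 = 8 h 3 min; less 60 min break → 7 h 3 min
Total: 8 h 51 min + 3 h 37 min + 7 h 3 min = 19 h 31 min.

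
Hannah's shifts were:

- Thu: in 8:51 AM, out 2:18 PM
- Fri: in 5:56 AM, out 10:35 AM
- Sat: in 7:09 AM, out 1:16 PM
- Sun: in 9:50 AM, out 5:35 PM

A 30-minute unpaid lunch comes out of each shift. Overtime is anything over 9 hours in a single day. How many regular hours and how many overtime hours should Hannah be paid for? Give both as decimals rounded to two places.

Thu: 8:51 AM–2:18 PM = 5 h 27 min; less 30 min break → 4 h 57 min
Fri: 5:56 AM–10:35 AM = 4 h 39 min; less 30 min break → 4 h 9 min
Sat: 7:09 AM–1:16 PM = 6 h 7 min; less 30 min break → 5 h 37 min
Sun: 9:50 AM–5:35 PM = 7 h 45 min; less 30 min break → 7 h 15 min
Thu reg 4 h 57 min / OT 0 h 0 min; Fri reg 4 h 9 min / OT 0 h 0 min; Sat reg 5 h 37 min / OT 0 h 0 min; Sun reg 7 h 15 min / OT 0 h 0 min.
Totals: regular 21 h 58 min, overtime 0 h 0 min.

Regular 21.97 hours, overtime 0.00 hours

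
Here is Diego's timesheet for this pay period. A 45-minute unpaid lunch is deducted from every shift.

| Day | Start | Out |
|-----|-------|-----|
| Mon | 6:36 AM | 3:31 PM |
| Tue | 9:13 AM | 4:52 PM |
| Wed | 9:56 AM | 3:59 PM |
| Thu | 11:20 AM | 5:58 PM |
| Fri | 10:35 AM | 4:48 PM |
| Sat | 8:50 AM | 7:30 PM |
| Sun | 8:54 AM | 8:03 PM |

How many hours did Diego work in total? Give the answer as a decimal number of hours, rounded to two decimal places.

Mon: 6:36 AM–3:31 PM = 8 h 55 min; less 45 min break → 8 h 10 min
Tue: 9:13 AM–4:52 PM = 7 h 39 min; less 45 min break → 6 h 54 min
Wed: 9:56 AM–3:59 PM = 6 h 3 min; less 45 min break → 5 h 18 min
Thu: 11:20 AM–5:58 PM = 6 h 38 min; less 45 min break → 5 h 53 min
Fri: 10:35 AM–4:48 PM = 6 h 13 min; less 45 min break → 5 h 28 min
Sat: 8:50 AM–7:30 PM = 10 h 40 min; less 45 min break → 9 h 55 min
Sun: 8:54 AM–8:03 PM = 11 h 9 min; less 45 min break → 10 h 24 min
Total: 8 h 10 min + 6 h 54 min + 5 h 18 min + 5 h 53 min + 5 h 28 min + 9 h 55 min + 10 h 24 min = 52 h 2 min.

52.03 hours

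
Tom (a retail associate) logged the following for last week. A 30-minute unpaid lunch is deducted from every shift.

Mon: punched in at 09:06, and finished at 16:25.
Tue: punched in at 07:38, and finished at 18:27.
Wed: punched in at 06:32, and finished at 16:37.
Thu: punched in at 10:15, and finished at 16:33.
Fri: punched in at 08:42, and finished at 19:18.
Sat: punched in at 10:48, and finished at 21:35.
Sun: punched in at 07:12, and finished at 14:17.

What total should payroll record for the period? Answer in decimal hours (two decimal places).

59.48 hours

Mon: 09:06–16:25 = 7 h 19 min; less 30 min break → 6 h 49 min
Tue: 07:38–18:27 = 10 h 49 min; less 30 min break → 10 h 19 min
Wed: 06:32–16:37 = 10 h 5 min; less 30 min break → 9 h 35 min
Thu: 10:15–16:33 = 6 h 18 min; less 30 min break → 5 h 48 min
Fri: 08:42–19:18 = 10 h 36 min; less 30 min break → 10 h 6 min
Sat: 10:48–21:35 = 10 h 47 min; less 30 min break → 10 h 17 min
Sun: 07:12–14:17 = 7 h 5 min; less 30 min break → 6 h 35 min
Total: 6 h 49 min + 10 h 19 min + 9 h 35 min + 5 h 48 min + 10 h 6 min + 10 h 17 min + 6 h 35 min = 59 h 29 min.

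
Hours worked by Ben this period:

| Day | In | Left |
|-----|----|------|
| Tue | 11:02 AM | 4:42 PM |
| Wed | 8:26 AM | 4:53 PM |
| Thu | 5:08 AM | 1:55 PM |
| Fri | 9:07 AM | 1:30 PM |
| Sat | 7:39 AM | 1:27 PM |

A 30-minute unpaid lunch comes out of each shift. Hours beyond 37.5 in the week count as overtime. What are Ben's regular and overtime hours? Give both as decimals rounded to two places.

Tue: 11:02 AM–4:42 PM = 5 h 40 min; less 30 min break → 5 h 10 min
Wed: 8:26 AM–4:53 PM = 8 h 27 min; less 30 min break → 7 h 57 min
Thu: 5:08 AM–1:55 PM = 8 h 47 min; less 30 min break → 8 h 17 min
Fri: 9:07 AM–1:30 PM = 4 h 23 min; less 30 min break → 3 h 53 min
Sat: 7:39 AM–1:27 PM = 5 h 48 min; less 30 min break → 5 h 18 min
Total worked: 30 h 35 min = 30.58 h.
Threshold 37.5 h → overtime 0 h 0 min, regular 30 h 35 min.

Regular 30.58 hours, overtime 0.00 hours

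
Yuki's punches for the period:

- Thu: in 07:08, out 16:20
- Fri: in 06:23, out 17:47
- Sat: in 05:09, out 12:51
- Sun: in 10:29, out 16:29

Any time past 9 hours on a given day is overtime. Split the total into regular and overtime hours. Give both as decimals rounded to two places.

Regular 31.70 hours, overtime 2.60 hours

Thu: 07:08–16:20 = 9 h 12 min
Fri: 06:23–17:47 = 11 h 24 min
Sat: 05:09–12:51 = 7 h 42 min
Sun: 10:29–16:29 = 6 h 0 min
Thu reg 9 h 0 min / OT 0 h 12 min; Fri reg 9 h 0 min / OT 2 h 24 min; Sat reg 7 h 42 min / OT 0 h 0 min; Sun reg 6 h 0 min / OT 0 h 0 min.
Totals: regular 31 h 42 min, overtime 2 h 36 min.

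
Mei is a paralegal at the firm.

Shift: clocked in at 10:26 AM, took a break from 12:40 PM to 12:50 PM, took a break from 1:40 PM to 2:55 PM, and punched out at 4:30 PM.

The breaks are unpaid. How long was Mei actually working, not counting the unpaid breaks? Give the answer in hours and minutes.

4 h 39 min

Shift: 10:26 AM–4:30 PM = 6 h 4 min; less 85 min break → 4 h 39 min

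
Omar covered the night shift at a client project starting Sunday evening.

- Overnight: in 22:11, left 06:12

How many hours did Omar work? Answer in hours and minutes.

8 h 1 min

Overnight: 22:11 → midnight = 1 h 49 min; midnight → 06:12 = 6 h 12 min; span 8 h 1 min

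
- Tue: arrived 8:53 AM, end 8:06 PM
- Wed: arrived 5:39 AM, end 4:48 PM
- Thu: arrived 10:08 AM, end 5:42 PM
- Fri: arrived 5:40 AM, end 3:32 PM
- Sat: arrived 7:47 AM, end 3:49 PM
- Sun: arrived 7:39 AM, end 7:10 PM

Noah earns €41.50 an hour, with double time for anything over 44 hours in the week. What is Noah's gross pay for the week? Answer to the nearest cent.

Tue: 8:53 AM–8:06 PM = 11 h 13 min
Wed: 5:39 AM–4:48 PM = 11 h 9 min
Thu: 10:08 AM–5:42 PM = 7 h 34 min
Fri: 5:40 AM–3:32 PM = 9 h 52 min
Sat: 7:47 AM–3:49 PM = 8 h 2 min
Sun: 7:39 AM–7:10 PM = 11 h 31 min
Total worked: 59 h 21 min = 3561 min.
Regular 44 h 0 min = 2640 min at €41.50/h; overtime 15 h 21 min = 921 min at €83.00/h.
Pay = (2640 × €41.50 + 921 × €83.00) ÷ 60 = €3100.05.

€3100.05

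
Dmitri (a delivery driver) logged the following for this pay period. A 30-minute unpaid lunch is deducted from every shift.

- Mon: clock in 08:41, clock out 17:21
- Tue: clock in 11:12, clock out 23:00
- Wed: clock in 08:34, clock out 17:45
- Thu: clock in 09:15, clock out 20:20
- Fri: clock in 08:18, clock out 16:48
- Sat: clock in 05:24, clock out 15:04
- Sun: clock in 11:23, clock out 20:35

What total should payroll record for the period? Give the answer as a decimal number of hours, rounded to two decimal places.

64.60 hours

Mon: 08:41–17:21 = 8 h 40 min; less 30 min break → 8 h 10 min
Tue: 11:12–23:00 = 11 h 48 min; less 30 min break → 11 h 18 min
Wed: 08:34–17:45 = 9 h 11 min; less 30 min break → 8 h 41 min
Thu: 09:15–20:20 = 11 h 5 min; less 30 min break → 10 h 35 min
Fri: 08:18–16:48 = 8 h 30 min; less 30 min break → 8 h 0 min
Sat: 05:24–15:04 = 9 h 40 min; less 30 min break → 9 h 10 min
Sun: 11:23–20:35 = 9 h 12 min; less 30 min break → 8 h 42 min
Total: 8 h 10 min + 11 h 18 min + 8 h 41 min + 10 h 35 min + 8 h 0 min + 9 h 10 min + 8 h 42 min = 64 h 36 min.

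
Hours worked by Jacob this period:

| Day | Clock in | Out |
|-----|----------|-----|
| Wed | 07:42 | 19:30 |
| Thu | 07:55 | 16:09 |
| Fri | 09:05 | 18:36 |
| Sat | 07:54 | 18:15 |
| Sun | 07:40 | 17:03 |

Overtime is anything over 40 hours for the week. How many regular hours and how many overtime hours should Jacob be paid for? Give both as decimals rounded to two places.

Regular 40.00 hours, overtime 9.28 hours

Wed: 07:42–19:30 = 11 h 48 min
Thu: 07:55–16:09 = 8 h 14 min
Fri: 09:05–18:36 = 9 h 31 min
Sat: 07:54–18:15 = 10 h 21 min
Sun: 07:40–17:03 = 9 h 23 min
Total worked: 49 h 17 min = 49.28 h.
Threshold 40 h → overtime 9 h 17 min, regular 40 h 0 min.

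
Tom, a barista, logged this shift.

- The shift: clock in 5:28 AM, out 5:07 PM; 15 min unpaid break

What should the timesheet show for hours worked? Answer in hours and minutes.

11 h 24 min

The shift: 5:28 AM–5:07 PM = 11 h 39 min; less 15 min break → 11 h 24 min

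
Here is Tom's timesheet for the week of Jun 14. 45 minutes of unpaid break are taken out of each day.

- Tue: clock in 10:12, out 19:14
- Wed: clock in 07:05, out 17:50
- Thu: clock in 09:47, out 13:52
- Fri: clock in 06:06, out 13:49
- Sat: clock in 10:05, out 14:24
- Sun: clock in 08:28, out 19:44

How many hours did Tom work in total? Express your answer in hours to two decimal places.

42.67 hours

Tue: 10:12–19:14 = 9 h 2 min; less 45 min break → 8 h 17 min
Wed: 07:05–17:50 = 10 h 45 min; less 45 min break → 10 h 0 min
Thu: 09:47–13:52 = 4 h 5 min; less 45 min break → 3 h 20 min
Fri: 06:06–13:49 = 7 h 43 min; less 45 min break → 6 h 58 min
Sat: 10:05–14:24 = 4 h 19 min; less 45 min break → 3 h 34 min
Sun: 08:28–19:44 = 11 h 16 min; less 45 min break → 10 h 31 min
Total: 8 h 17 min + 10 h 0 min + 3 h 20 min + 6 h 58 min + 3 h 34 min + 10 h 31 min = 42 h 40 min.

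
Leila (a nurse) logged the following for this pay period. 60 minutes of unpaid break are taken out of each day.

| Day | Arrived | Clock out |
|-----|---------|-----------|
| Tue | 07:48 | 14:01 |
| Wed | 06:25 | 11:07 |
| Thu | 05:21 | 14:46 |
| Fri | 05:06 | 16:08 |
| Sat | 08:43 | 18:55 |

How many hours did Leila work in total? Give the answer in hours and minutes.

36 h 34 min

Tue: 07:48–14:01 = 6 h 13 min; less 60 min break → 5 h 13 min
Wed: 06:25–11:07 = 4 h 42 min; less 60 min break → 3 h 42 min
Thu: 05:21–14:46 = 9 h 25 min; less 60 min break → 8 h 25 min
Fri: 05:06–16:08 = 11 h 2 min; less 60 min break → 10 h 2 min
Sat: 08:43–18:55 = 10 h 12 min; less 60 min break → 9 h 12 min
Total: 5 h 13 min + 3 h 42 min + 8 h 25 min + 10 h 2 min + 9 h 12 min = 36 h 34 min.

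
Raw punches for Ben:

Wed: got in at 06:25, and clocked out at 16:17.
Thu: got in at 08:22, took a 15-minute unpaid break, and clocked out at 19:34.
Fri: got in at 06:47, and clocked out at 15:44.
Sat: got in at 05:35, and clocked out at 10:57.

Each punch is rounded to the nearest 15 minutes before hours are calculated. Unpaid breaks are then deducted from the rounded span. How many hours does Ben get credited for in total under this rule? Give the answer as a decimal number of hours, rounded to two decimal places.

Wed: in 06:25→06:30, out 16:17→16:15; 9 h 45 min
Thu: in 08:22→08:15, out 19:34→19:30; 11 h 15 min − 15 min = 11 h 0 min
Fri: in 06:47→06:45, out 15:44→15:45; 9 h 0 min
Sat: in 05:35→05:30, out 10:57→11:00; 5 h 30 min
Total credited: 35 h 15 min.

35.25 hours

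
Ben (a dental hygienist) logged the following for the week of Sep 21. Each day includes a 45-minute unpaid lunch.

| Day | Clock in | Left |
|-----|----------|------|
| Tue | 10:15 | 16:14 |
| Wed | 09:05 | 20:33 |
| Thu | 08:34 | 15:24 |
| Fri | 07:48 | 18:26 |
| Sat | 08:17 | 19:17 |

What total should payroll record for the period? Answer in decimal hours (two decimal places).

42.17 hours

Tue: 10:15–16:14 = 5 h 59 min; less 45 min break → 5 h 14 min
Wed: 09:05–20:33 = 11 h 28 min; less 45 min break → 10 h 43 min
Thu: 08:34–15:24 = 6 h 50 min; less 45 min break → 6 h 5 min
Fri: 07:48–18:26 = 10 h 38 min; less 45 min break → 9 h 53 min
Sat: 08:17–19:17 = 11 h 0 min; less 45 min break → 10 h 15 min
Total: 5 h 14 min + 10 h 43 min + 6 h 5 min + 9 h 53 min + 10 h 15 min = 42 h 10 min.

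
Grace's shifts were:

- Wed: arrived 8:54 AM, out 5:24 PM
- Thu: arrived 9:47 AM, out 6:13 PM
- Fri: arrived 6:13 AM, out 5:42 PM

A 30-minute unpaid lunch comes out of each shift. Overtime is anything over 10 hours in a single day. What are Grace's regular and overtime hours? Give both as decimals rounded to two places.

Wed: 8:54 AM–5:24 PM = 8 h 30 min; less 30 min break → 8 h 0 min
Thu: 9:47 AM–6:13 PM = 8 h 26 min; less 30 min break → 7 h 56 min
Fri: 6:13 AM–5:42 PM = 11 h 29 min; less 30 min break → 10 h 59 min
Wed reg 8 h 0 min / OT 0 h 0 min; Thu reg 7 h 56 min / OT 0 h 0 min; Fri reg 10 h 0 min / OT 0 h 59 min.
Totals: regular 25 h 56 min, overtime 0 h 59 min.

Regular 25.93 hours, overtime 0.98 hours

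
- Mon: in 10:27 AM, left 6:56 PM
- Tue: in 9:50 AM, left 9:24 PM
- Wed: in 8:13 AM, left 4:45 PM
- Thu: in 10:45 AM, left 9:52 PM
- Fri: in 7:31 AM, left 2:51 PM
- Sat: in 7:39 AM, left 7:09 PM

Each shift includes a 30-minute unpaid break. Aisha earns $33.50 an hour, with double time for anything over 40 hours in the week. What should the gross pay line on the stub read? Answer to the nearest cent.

Mon: 10:27 AM–6:56 PM = 8 h 29 min; less 30 min break → 7 h 59 min
Tue: 9:50 AM–9:24 PM = 11 h 34 min; less 30 min break → 11 h 4 min
Wed: 8:13 AM–4:45 PM = 8 h 32 min; less 30 min break → 8 h 2 min
Thu: 10:45 AM–9:52 PM = 11 h 7 min; less 30 min break → 10 h 37 min
Fri: 7:31 AM–2:51 PM = 7 h 20 min; less 30 min break → 6 h 50 min
Sat: 7:39 AM–7:09 PM = 11 h 30 min; less 30 min break → 11 h 0 min
Total worked: 55 h 32 min = 3332 min.
Regular 40 h 0 min = 2400 min at $33.50/h; overtime 15 h 32 min = 932 min at $67.00/h.
Pay = (2400 × $33.50 + 932 × $67.00) ÷ 60 = $2380.73.

$2380.73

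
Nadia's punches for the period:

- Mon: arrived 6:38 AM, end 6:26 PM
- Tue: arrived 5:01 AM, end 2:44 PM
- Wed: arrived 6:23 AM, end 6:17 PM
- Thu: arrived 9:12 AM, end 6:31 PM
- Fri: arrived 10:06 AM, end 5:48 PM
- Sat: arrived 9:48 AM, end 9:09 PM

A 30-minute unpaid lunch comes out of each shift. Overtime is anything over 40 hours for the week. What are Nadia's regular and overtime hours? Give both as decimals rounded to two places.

Regular 40.00 hours, overtime 18.78 hours

Mon: 6:38 AM–6:26 PM = 11 h 48 min; less 30 min break → 11 h 18 min
Tue: 5:01 AM–2:44 PM = 9 h 43 min; less 30 min break → 9 h 13 min
Wed: 6:23 AM–6:17 PM = 11 h 54 min; less 30 min break → 11 h 24 min
Thu: 9:12 AM–6:31 PM = 9 h 19 min; less 30 min break → 8 h 49 min
Fri: 10:06 AM–5:48 PM = 7 h 42 min; less 30 min break → 7 h 12 min
Sat: 9:48 AM–9:09 PM = 11 h 21 min; less 30 min break → 10 h 51 min
Total worked: 58 h 47 min = 58.78 h.
Threshold 40 h → overtime 18 h 47 min, regular 40 h 0 min.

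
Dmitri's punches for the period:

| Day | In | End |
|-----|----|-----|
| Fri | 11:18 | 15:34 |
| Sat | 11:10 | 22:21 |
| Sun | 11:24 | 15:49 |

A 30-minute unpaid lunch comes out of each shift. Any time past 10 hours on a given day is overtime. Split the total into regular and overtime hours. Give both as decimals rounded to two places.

Regular 17.68 hours, overtime 0.68 hours

Fri: 11:18–15:34 = 4 h 16 min; less 30 min break → 3 h 46 min
Sat: 11:10–22:21 = 11 h 11 min; less 30 min break → 10 h 41 min
Sun: 11:24–15:49 = 4 h 25 min; less 30 min break → 3 h 55 min
Fri reg 3 h 46 min / OT 0 h 0 min; Sat reg 10 h 0 min / OT 0 h 41 min; Sun reg 3 h 55 min / OT 0 h 0 min.
Totals: regular 17 h 41 min, overtime 0 h 41 min.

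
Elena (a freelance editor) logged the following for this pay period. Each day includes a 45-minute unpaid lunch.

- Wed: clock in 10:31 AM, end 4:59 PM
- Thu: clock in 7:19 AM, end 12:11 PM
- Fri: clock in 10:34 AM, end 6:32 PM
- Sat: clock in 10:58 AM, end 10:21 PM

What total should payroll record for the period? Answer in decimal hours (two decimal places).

Wed: 10:31 AM–4:59 PM = 6 h 28 min; less 45 min break → 5 h 43 min
Thu: 7:19 AM–12:11 PM = 4 h 52 min; less 45 min break → 4 h 7 min
Fri: 10:34 AM–6:32 PM = 7 h 58 min; less 45 min break → 7 h 13 min
Sat: 10:58 AM–10:21 PM = 11 h 23 min; less 45 min break → 10 h 38 min
Total: 5 h 43 min + 4 h 7 min + 7 h 13 min + 10 h 38 min = 27 h 41 min.

27.68 hours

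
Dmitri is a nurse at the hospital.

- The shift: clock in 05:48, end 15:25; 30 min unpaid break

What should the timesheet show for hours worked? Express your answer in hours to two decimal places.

9.12 hours

The shift: 05:48–15:25 = 9 h 37 min; less 30 min break → 9 h 7 min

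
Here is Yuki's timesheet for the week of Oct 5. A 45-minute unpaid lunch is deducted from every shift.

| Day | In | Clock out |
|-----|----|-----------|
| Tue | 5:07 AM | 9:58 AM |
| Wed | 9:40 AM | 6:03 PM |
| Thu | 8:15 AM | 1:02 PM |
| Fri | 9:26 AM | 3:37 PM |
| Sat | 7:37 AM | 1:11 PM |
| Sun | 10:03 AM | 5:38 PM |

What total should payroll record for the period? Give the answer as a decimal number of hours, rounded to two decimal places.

32.85 hours

Tue: 5:07 AM–9:58 AM = 4 h 51 min; less 45 min break → 4 h 6 min
Wed: 9:40 AM–6:03 PM = 8 h 23 min; less 45 min break → 7 h 38 min
Thu: 8:15 AM–1:02 PM = 4 h 47 min; less 45 min break → 4 h 2 min
Fri: 9:26 AM–3:37 PM = 6 h 11 min; less 45 min break → 5 h 26 min
Sat: 7:37 AM–1:11 PM = 5 h 34 min; less 45 min break → 4 h 49 min
Sun: 10:03 AM–5:38 PM = 7 h 35 min; less 45 min break → 6 h 50 min
Total: 4 h 6 min + 7 h 38 min + 4 h 2 min + 5 h 26 min + 4 h 49 min + 6 h 50 min = 32 h 51 min.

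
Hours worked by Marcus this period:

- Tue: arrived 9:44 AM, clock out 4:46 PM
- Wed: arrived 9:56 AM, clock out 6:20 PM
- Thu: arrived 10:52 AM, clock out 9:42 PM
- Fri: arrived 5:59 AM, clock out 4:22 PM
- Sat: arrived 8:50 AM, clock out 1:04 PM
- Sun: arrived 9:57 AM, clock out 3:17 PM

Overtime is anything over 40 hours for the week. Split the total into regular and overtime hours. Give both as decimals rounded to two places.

Tue: 9:44 AM–4:46 PM = 7 h 2 min
Wed: 9:56 AM–6:20 PM = 8 h 24 min
Thu: 10:52 AM–9:42 PM = 10 h 50 min
Fri: 5:59 AM–4:22 PM = 10 h 23 min
Sat: 8:50 AM–1:04 PM = 4 h 14 min
Sun: 9:57 AM–3:17 PM = 5 h 20 min
Total worked: 46 h 13 min = 46.22 h.
Threshold 40 h → overtime 6 h 13 min, regular 40 h 0 min.

Regular 40.00 hours, overtime 6.22 hours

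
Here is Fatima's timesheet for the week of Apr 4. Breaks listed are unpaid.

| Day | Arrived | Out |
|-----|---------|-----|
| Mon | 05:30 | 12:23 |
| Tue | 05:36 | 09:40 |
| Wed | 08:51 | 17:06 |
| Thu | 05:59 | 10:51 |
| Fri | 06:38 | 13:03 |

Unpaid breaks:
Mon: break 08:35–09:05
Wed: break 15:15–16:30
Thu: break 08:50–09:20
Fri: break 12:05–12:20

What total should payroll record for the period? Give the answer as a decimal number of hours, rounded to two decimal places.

Mon: 05:30–12:23 = 6 h 53 min; less 30 min break → 6 h 23 min
Tue: 05:36–09:40 = 4 h 4 min
Wed: 08:51–17:06 = 8 h 15 min; less 75 min break → 7 h 0 min
Thu: 05:59–10:51 = 4 h 52 min; less 30 min break → 4 h 22 min
Fri: 06:38–13:03 = 6 h 25 min; less 15 min break → 6 h 10 min
Total: 6 h 23 min + 4 h 4 min + 7 h 0 min + 4 h 22 min + 6 h 10 min = 27 h 59 min.

27.98 hours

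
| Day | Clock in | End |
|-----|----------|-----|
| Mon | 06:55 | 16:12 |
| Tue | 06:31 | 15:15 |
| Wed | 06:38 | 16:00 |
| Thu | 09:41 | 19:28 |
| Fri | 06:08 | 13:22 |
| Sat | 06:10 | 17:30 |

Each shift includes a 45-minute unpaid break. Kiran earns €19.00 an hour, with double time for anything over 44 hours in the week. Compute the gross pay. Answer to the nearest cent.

Mon: 06:55–16:12 = 9 h 17 min; less 45 min break → 8 h 32 min
Tue: 06:31–15:15 = 8 h 44 min; less 45 min break → 7 h 59 min
Wed: 06:38–16:00 = 9 h 22 min; less 45 min break → 8 h 37 min
Thu: 09:41–19:28 = 9 h 47 min; less 45 min break → 9 h 2 min
Fri: 06:08–13:22 = 7 h 14 min; less 45 min break → 6 h 29 min
Sat: 06:10–17:30 = 11 h 20 min; less 45 min break → 10 h 35 min
Total worked: 51 h 14 min = 3074 min.
Regular 44 h 0 min = 2640 min at €19.00/h; overtime 7 h 14 min = 434 min at €38.00/h.
Pay = (2640 × €19.00 + 434 × €38.00) ÷ 60 = €1110.87.

€1110.87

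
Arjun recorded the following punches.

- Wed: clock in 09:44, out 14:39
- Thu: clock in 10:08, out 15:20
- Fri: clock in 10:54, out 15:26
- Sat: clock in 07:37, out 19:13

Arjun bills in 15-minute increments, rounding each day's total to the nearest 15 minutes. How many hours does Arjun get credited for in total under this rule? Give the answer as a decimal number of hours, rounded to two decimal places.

Wed: 09:44–14:39 = 4 h 55 min → rounds to 5 h 0 min
Thu: 10:08–15:20 = 5 h 12 min → rounds to 5 h 15 min
Fri: 10:54–15:26 = 4 h 32 min → rounds to 4 h 30 min
Sat: 07:37–19:13 = 11 h 36 min → rounds to 11 h 30 min
Total credited: 26 h 15 min.

26.25 hours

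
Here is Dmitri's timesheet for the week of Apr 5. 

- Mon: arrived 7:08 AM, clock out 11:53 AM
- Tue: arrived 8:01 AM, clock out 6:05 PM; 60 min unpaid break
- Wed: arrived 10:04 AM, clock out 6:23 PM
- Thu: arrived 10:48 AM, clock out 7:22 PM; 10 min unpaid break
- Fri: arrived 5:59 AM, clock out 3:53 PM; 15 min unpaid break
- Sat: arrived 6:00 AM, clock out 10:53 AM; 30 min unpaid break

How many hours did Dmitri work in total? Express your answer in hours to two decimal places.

44.57 hours

Mon: 7:08 AM–11:53 AM = 4 h 45 min
Tue: 8:01 AM–6:05 PM = 10 h 4 min; less 60 min break → 9 h 4 min
Wed: 10:04 AM–6:23 PM = 8 h 19 min
Thu: 10:48 AM–7:22 PM = 8 h 34 min; less 10 min break → 8 h 24 min
Fri: 5:59 AM–3:53 PM = 9 h 54 min; less 15 min break → 9 h 39 min
Sat: 6:00 AM–10:53 AM = 4 h 53 min; less 30 min break → 4 h 23 min
Total: 4 h 45 min + 9 h 4 min + 8 h 19 min + 8 h 24 min + 9 h 39 min + 4 h 23 min = 44 h 34 min.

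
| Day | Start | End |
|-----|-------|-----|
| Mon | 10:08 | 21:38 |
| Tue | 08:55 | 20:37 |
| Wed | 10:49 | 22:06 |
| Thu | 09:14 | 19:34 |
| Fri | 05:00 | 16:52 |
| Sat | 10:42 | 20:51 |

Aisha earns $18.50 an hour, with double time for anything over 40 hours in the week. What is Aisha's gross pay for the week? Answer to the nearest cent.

$1732.83

Mon: 10:08–21:38 = 11 h 30 min
Tue: 08:55–20:37 = 11 h 42 min
Wed: 10:49–22:06 = 11 h 17 min
Thu: 09:14–19:34 = 10 h 20 min
Fri: 05:00–16:52 = 11 h 52 min
Sat: 10:42–20:51 = 10 h 9 min
Total worked: 66 h 50 min = 4010 min.
Regular 40 h 0 min = 2400 min at $18.50/h; overtime 26 h 50 min = 1610 min at $37.00/h.
Pay = (2400 × $18.50 + 1610 × $37.00) ÷ 60 = $1732.83.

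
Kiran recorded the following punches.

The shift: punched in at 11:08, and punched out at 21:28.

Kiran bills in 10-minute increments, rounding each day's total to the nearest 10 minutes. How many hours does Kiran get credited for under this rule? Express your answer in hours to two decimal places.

The shift: 11:08–21:28 = 10 h 20 min → rounds to 10 h 20 min

10.33 hours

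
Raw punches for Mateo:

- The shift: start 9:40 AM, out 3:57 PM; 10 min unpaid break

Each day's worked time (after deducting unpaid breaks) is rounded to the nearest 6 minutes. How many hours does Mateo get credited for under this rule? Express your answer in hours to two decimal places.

6.10 hours

The shift: 9:40 AM–3:57 PM = 6 h 17 min − 10 min = 6 h 7 min → rounds to 6 h 6 min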